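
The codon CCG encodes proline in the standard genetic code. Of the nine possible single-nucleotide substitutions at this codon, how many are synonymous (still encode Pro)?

3

Position 1: none → 0 synonymous.
Position 2: none → 0 synonymous.
Position 3: CCT, CCC, CCA → 3 synonymous.
Total: 0 + 0 + 3 = 3.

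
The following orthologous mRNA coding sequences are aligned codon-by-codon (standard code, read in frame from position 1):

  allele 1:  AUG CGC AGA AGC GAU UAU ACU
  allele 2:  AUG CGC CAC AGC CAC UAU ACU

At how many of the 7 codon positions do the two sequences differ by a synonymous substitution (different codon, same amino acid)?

Codon 1: AUG Met / AUG Met — identical.
Codon 2: CGC Arg / CGC Arg — identical.
Codon 3: AGA Arg / CAC His — nonsynonymous.
Codon 4: AGC Ser / AGC Ser — identical.
Codon 5: GAU Asp / CAC His — nonsynonymous.
Codon 6: UAU Tyr / UAU Tyr — identical.
Codon 7: ACU Thr / ACU Thr — identical.
Synonymous differences: 0.

0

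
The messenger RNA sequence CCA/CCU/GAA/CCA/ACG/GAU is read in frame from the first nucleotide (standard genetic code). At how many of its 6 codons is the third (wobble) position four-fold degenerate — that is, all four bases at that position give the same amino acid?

Codon 1 CCA (Pro): third position 4-fold.
Codon 2 CCU (Pro): third position 4-fold.
Codon 3 GAA (Glu): third position 2-fold.
Codon 4 CCA (Pro): third position 4-fold.
Codon 5 ACG (Thr): third position 4-fold.
Codon 6 GAU (Asp): third position 2-fold.
Four-fold degenerate third positions: 4.

4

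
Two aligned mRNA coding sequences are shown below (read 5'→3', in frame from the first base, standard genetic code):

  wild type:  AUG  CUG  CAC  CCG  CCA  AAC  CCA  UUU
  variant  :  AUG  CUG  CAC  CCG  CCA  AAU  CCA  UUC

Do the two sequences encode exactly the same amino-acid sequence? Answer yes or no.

yes

Codon 1: AUG Met / AUG Met — identical.
Codon 2: CUG Leu / CUG Leu — identical.
Codon 3: CAC His / CAC His — identical.
Codon 4: CCG Pro / CCG Pro — identical.
Codon 5: CCA Pro / CCA Pro — identical.
Codon 6: AAC Asn / AAU Asn — synonymous.
Codon 7: CCA Pro / CCA Pro — identical.
Codon 8: UUU Phe / UUC Phe — synonymous.
Nonsynonymous differences: 0 → same protein.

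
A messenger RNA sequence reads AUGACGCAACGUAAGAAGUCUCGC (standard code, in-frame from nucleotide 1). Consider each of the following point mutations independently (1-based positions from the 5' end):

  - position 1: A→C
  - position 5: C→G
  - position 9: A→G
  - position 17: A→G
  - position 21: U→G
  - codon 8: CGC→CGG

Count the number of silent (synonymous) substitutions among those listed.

Codon 1: AUG (Met) → CUG (Leu) — missense.
Codon 2: ACG (Thr) → AGG (Arg) — missense.
Codon 3: CAA (Gln) → CAG (Gln) — synonymous.
Codon 6: AAG (Lys) → AGG (Arg) — missense.
Codon 7: UCU (Ser) → UCG (Ser) — synonymous.
Codon 8: CGC (Arg) → CGG (Arg) — synonymous.
Synonymous: 3 of 6.

3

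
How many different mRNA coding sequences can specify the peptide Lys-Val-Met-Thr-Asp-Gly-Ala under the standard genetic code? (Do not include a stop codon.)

Lys: 2 codons.
Val: 4 codons.
Met: 1 codon.
Thr: 4 codons.
Asp: 2 codons.
Gly: 4 codons.
Ala: 4 codons.
2 × 4 × 1 × 4 × 2 × 4 × 4 = 1024.

1024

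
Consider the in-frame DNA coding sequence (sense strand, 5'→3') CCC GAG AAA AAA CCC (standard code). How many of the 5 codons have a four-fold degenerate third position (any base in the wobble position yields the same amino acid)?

Codon 1 CCC (Pro): third position 4-fold.
Codon 2 GAG (Glu): third position 2-fold.
Codon 3 AAA (Lys): third position 2-fold.
Codon 4 AAA (Lys): third position 2-fold.
Codon 5 CCC (Pro): third position 4-fold.
Four-fold degenerate third positions: 2.

2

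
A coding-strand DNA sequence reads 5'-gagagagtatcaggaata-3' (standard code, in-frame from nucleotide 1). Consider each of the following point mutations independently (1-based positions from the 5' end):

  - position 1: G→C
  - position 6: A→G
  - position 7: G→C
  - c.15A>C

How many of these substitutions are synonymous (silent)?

2

Codon 1: GAG (Glu) → CAG (Gln) — missense.
Codon 2: AGA (Arg) → AGG (Arg) — synonymous.
Codon 3: GTA (Val) → CTA (Leu) — missense.
Codon 5: GGA (Gly) → GGC (Gly) — synonymous.
Synonymous: 2 of 4.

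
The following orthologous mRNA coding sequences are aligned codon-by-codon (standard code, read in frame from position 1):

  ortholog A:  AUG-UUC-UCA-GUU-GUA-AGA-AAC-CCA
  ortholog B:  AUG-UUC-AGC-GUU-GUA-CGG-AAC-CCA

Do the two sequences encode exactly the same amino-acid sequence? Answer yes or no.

yes

Codon 1: AUG Met / AUG Met — identical.
Codon 2: UUC Phe / UUC Phe — identical.
Codon 3: UCA Ser / AGC Ser — synonymous.
Codon 4: GUU Val / GUU Val — identical.
Codon 5: GUA Val / GUA Val — identical.
Codon 6: AGA Arg / CGG Arg — synonymous.
Codon 7: AAC Asn / AAC Asn — identical.
Codon 8: CCA Pro / CCA Pro — identical.
Nonsynonymous differences: 0 → same protein.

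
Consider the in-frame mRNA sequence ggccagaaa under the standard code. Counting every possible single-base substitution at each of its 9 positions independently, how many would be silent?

Codon 1 (GGC, Gly): 3 synonymous substitutions.
Codon 2 (CAG, Gln): 1 synonymous substitution.
Codon 3 (AAA, Lys): 1 synonymous substitution.
Total: 3 + 1 + 1 = 5.

5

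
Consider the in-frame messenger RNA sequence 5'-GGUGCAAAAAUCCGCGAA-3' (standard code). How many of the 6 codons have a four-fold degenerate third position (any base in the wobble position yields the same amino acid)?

Codon 1 GGU (Gly): third position 4-fold.
Codon 2 GCA (Ala): third position 4-fold.
Codon 3 AAA (Lys): third position 2-fold.
Codon 4 AUC (Ile): third position 3-fold.
Codon 5 CGC (Arg): third position 4-fold.
Codon 6 GAA (Glu): third position 2-fold.
Four-fold degenerate third positions: 3.

3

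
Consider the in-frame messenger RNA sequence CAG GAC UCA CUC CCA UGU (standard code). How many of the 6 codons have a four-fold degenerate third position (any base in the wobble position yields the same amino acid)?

Codon 1 CAG (Gln): third position 2-fold.
Codon 2 GAC (Asp): third position 2-fold.
Codon 3 UCA (Ser): third position 4-fold.
Codon 4 CUC (Leu): third position 4-fold.
Codon 5 CCA (Pro): third position 4-fold.
Codon 6 UGU (Cys): third position 2-fold.
Four-fold degenerate third positions: 3.

3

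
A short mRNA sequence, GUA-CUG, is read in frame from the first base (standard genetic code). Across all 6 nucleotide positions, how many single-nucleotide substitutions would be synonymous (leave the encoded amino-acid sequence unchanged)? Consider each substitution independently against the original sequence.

Codon 1 (GUA, Val): 3 synonymous substitutions.
Codon 2 (CUG, Leu): 4 synonymous substitutions.
Total: 3 + 4 = 7.

7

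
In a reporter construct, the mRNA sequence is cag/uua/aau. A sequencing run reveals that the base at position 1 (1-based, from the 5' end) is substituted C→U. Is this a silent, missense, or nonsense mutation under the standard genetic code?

Position 1 falls in codon 1: CAG → Gln.
After the substitution the codon is UAG → Stop.
The new codon is a stop codon, so this is a nonsense mutation.

nonsense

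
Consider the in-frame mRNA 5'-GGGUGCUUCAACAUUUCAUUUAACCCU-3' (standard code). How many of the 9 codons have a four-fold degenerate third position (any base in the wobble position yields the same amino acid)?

Codon 1 GGG (Gly): third position 4-fold.
Codon 2 UGC (Cys): third position 2-fold.
Codon 3 UUC (Phe): third position 2-fold.
Codon 4 AAC (Asn): third position 2-fold.
Codon 5 AUU (Ile): third position 3-fold.
Codon 6 UCA (Ser): third position 4-fold.
Codon 7 UUU (Phe): third position 2-fold.
Codon 8 AAC (Asn): third position 2-fold.
Codon 9 CCU (Pro): third position 4-fold.
Four-fold degenerate third positions: 3.

3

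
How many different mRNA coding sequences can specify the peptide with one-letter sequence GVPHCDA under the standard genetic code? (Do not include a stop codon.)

2048

Gly: 4 codons.
Val: 4 codons.
Pro: 4 codons.
His: 2 codons.
Cys: 2 codons.
Asp: 2 codons.
Ala: 4 codons.
4 × 4 × 4 × 2 × 2 × 2 × 4 = 2048.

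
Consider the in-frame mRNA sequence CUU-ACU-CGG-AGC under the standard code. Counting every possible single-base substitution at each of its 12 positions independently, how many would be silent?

11

Codon 1 (CUU, Leu): 3 synonymous substitutions.
Codon 2 (ACU, Thr): 3 synonymous substitutions.
Codon 3 (CGG, Arg): 4 synonymous substitutions.
Codon 4 (AGC, Ser): 1 synonymous substitution.
Total: 3 + 3 + 4 + 1 = 11.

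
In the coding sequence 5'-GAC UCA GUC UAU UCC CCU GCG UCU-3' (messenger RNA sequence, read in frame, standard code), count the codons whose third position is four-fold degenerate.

Codon 1 GAC (Asp): third position 2-fold.
Codon 2 UCA (Ser): third position 4-fold.
Codon 3 GUC (Val): third position 4-fold.
Codon 4 UAU (Tyr): third position 2-fold.
Codon 5 UCC (Ser): third position 4-fold.
Codon 6 CCU (Pro): third position 4-fold.
Codon 7 GCG (Ala): third position 4-fold.
Codon 8 UCU (Ser): third position 4-fold.
Four-fold degenerate third positions: 6.

6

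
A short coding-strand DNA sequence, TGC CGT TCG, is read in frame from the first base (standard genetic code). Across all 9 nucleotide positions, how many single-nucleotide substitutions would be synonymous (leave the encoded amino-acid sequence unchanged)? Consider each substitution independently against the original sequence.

7

Codon 1 (TGC, Cys): 1 synonymous substitution.
Codon 2 (CGT, Arg): 3 synonymous substitutions.
Codon 3 (TCG, Ser): 3 synonymous substitutions.
Total: 1 + 3 + 3 = 7.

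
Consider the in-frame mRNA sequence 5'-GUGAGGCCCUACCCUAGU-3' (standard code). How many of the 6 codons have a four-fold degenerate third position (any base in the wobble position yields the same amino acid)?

3

Codon 1 GUG (Val): third position 4-fold.
Codon 2 AGG (Arg): third position 2-fold.
Codon 3 CCC (Pro): third position 4-fold.
Codon 4 UAC (Tyr): third position 2-fold.
Codon 5 CCU (Pro): third position 4-fold.
Codon 6 AGU (Ser): third position 2-fold.
Four-fold degenerate third positions: 3.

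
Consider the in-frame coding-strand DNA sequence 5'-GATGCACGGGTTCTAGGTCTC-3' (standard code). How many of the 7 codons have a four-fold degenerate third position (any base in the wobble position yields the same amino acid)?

6

Codon 1 GAT (Asp): third position 2-fold.
Codon 2 GCA (Ala): third position 4-fold.
Codon 3 CGG (Arg): third position 4-fold.
Codon 4 GTT (Val): third position 4-fold.
Codon 5 CTA (Leu): third position 4-fold.
Codon 6 GGT (Gly): third position 4-fold.
Codon 7 CTC (Leu): third position 4-fold.
Four-fold degenerate third positions: 6.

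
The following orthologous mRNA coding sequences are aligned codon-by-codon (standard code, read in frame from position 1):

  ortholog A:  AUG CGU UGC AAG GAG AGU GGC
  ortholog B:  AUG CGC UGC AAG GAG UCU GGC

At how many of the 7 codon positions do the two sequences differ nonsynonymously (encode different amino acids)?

0

Codon 1: AUG Met / AUG Met — identical.
Codon 2: CGU Arg / CGC Arg — synonymous.
Codon 3: UGC Cys / UGC Cys — identical.
Codon 4: AAG Lys / AAG Lys — identical.
Codon 5: GAG Glu / GAG Glu — identical.
Codon 6: AGU Ser / UCU Ser — synonymous.
Codon 7: GGC Gly / GGC Gly — identical.
Nonsynonymous differences: 0.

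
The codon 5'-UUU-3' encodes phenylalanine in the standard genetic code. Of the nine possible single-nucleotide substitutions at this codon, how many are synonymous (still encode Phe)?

Position 1: none → 0 synonymous.
Position 2: none → 0 synonymous.
Position 3: UUC → 1 synonymous.
Total: 0 + 0 + 1 = 1.

1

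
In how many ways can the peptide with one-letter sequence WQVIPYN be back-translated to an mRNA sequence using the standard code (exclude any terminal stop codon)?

Trp: 1 codon.
Gln: 2 codons.
Val: 4 codons.
Ile: 3 codons.
Pro: 4 codons.
Tyr: 2 codons.
Asn: 2 codons.
1 × 2 × 4 × 3 × 4 × 2 × 2 = 384.

384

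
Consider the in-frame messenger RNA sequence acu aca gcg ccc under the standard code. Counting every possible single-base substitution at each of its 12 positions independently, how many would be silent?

12

Codon 1 (ACU, Thr): 3 synonymous substitutions.
Codon 2 (ACA, Thr): 3 synonymous substitutions.
Codon 3 (GCG, Ala): 3 synonymous substitutions.
Codon 4 (CCC, Pro): 3 synonymous substitutions.
Total: 3 + 3 + 3 + 3 = 12.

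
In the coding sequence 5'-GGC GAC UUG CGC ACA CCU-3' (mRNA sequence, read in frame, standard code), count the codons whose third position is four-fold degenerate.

Codon 1 GGC (Gly): third position 4-fold.
Codon 2 GAC (Asp): third position 2-fold.
Codon 3 UUG (Leu): third position 2-fold.
Codon 4 CGC (Arg): third position 4-fold.
Codon 5 ACA (Thr): third position 4-fold.
Codon 6 CCU (Pro): third position 4-fold.
Four-fold degenerate third positions: 4.

4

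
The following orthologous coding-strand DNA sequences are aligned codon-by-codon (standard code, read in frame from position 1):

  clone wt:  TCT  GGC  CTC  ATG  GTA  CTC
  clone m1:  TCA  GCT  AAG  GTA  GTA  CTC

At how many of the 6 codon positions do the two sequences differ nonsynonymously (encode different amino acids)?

Codon 1: TCT Ser / TCA Ser — synonymous.
Codon 2: GGC Gly / GCT Ala — nonsynonymous.
Codon 3: CTC Leu / AAG Lys — nonsynonymous.
Codon 4: ATG Met / GTA Val — nonsynonymous.
Codon 5: GTA Val / GTA Val — identical.
Codon 6: CTC Leu / CTC Leu — identical.
Nonsynonymous differences: 3.

3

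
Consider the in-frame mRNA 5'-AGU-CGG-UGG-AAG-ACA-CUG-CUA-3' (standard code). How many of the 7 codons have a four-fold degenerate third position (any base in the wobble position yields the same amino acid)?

4

Codon 1 AGU (Ser): third position 2-fold.
Codon 2 CGG (Arg): third position 4-fold.
Codon 3 UGG (Trp): third position 1-fold.
Codon 4 AAG (Lys): third position 2-fold.
Codon 5 ACA (Thr): third position 4-fold.
Codon 6 CUG (Leu): third position 4-fold.
Codon 7 CUA (Leu): third position 4-fold.
Four-fold degenerate third positions: 4.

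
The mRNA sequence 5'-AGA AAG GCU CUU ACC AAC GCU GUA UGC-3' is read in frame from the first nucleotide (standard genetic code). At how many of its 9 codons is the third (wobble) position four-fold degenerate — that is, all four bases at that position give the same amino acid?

5

Codon 1 AGA (Arg): third position 2-fold.
Codon 2 AAG (Lys): third position 2-fold.
Codon 3 GCU (Ala): third position 4-fold.
Codon 4 CUU (Leu): third position 4-fold.
Codon 5 ACC (Thr): third position 4-fold.
Codon 6 AAC (Asn): third position 2-fold.
Codon 7 GCU (Ala): third position 4-fold.
Codon 8 GUA (Val): third position 4-fold.
Codon 9 UGC (Cys): third position 2-fold.
Four-fold degenerate third positions: 5.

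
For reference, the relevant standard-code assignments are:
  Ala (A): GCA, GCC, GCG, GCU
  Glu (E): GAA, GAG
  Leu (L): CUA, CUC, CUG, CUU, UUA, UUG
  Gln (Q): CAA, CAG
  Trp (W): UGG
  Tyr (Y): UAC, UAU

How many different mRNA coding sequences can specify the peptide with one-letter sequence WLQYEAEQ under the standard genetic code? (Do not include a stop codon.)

768

Trp: 1 codon.
Leu: 6 codons.
Gln: 2 codons.
Tyr: 2 codons.
Glu: 2 codons.
Ala: 4 codons.
Glu: 2 codons.
Gln: 2 codons.
1 × 6 × 2 × 2 × 2 × 4 × 2 × 2 = 768.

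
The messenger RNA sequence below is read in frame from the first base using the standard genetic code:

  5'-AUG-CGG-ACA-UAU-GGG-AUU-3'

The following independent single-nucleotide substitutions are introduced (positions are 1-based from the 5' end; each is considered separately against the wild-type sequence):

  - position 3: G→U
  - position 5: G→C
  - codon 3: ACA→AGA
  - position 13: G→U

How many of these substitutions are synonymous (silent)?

Codon 1: AUG (Met) → AUU (Ile) — missense.
Codon 2: CGG (Arg) → CCG (Pro) — missense.
Codon 3: ACA (Thr) → AGA (Arg) — missense.
Codon 5: GGG (Gly) → UGG (Trp) — missense.
Synonymous: 0 of 4.

0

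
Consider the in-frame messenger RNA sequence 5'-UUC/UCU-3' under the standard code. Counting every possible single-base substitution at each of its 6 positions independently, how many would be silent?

Codon 1 (UUC, Phe): 1 synonymous substitution.
Codon 2 (UCU, Ser): 3 synonymous substitutions.
Total: 1 + 3 = 4.

4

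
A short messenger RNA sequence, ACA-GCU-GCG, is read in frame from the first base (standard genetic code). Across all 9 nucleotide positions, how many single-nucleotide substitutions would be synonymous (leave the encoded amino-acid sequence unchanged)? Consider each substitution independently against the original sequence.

Codon 1 (ACA, Thr): 3 synonymous substitutions.
Codon 2 (GCU, Ala): 3 synonymous substitutions.
Codon 3 (GCG, Ala): 3 synonymous substitutions.
Total: 3 + 3 + 3 = 9.

9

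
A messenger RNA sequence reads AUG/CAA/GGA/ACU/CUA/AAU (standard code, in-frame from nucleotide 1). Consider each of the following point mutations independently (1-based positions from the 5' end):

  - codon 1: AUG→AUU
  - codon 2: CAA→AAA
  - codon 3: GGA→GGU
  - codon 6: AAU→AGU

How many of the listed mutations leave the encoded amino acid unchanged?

1

Codon 1: AUG (Met) → AUU (Ile) — missense.
Codon 2: CAA (Gln) → AAA (Lys) — missense.
Codon 3: GGA (Gly) → GGU (Gly) — synonymous.
Codon 6: AAU (Asn) → AGU (Ser) — missense.
Synonymous: 1 of 4.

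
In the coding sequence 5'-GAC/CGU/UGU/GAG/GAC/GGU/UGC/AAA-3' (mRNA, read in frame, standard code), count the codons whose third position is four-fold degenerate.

Codon 1 GAC (Asp): third position 2-fold.
Codon 2 CGU (Arg): third position 4-fold.
Codon 3 UGU (Cys): third position 2-fold.
Codon 4 GAG (Glu): third position 2-fold.
Codon 5 GAC (Asp): third position 2-fold.
Codon 6 GGU (Gly): third position 4-fold.
Codon 7 UGC (Cys): third position 2-fold.
Codon 8 AAA (Lys): third position 2-fold.
Four-fold degenerate third positions: 2.

2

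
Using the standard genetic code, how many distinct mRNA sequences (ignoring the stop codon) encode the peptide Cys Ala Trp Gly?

32

Cys: 2 codons.
Ala: 4 codons.
Trp: 1 codon.
Gly: 4 codons.
2 × 4 × 1 × 4 = 32.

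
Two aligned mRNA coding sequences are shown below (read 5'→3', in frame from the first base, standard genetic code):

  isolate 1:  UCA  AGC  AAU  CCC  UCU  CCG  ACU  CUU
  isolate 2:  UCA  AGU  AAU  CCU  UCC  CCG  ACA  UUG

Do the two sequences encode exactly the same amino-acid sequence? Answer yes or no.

yes

Codon 1: UCA Ser / UCA Ser — identical.
Codon 2: AGC Ser / AGU Ser — synonymous.
Codon 3: AAU Asn / AAU Asn — identical.
Codon 4: CCC Pro / CCU Pro — synonymous.
Codon 5: UCU Ser / UCC Ser — synonymous.
Codon 6: CCG Pro / CCG Pro — identical.
Codon 7: ACU Thr / ACA Thr — synonymous.
Codon 8: CUU Leu / UUG Leu — synonymous.
Nonsynonymous differences: 0 → same protein.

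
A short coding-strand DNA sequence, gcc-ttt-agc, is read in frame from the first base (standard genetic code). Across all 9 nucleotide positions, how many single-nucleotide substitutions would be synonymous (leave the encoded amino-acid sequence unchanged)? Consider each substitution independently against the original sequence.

Codon 1 (GCC, Ala): 3 synonymous substitutions.
Codon 2 (TTT, Phe): 1 synonymous substitution.
Codon 3 (AGC, Ser): 1 synonymous substitution.
Total: 3 + 1 + 1 = 5.

5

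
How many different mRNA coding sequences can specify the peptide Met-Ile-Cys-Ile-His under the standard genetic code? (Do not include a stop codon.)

Met: 1 codon.
Ile: 3 codons.
Cys: 2 codons.
Ile: 3 codons.
His: 2 codons.
1 × 3 × 2 × 3 × 2 = 36.

36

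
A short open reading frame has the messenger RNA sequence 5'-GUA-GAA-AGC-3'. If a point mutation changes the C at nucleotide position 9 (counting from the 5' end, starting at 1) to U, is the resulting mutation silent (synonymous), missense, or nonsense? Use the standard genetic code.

Position 9 falls in codon 3: AGC → Ser.
After the substitution the codon is AGU → Ser.
Both encode Ser, so the change is synonymous.

silent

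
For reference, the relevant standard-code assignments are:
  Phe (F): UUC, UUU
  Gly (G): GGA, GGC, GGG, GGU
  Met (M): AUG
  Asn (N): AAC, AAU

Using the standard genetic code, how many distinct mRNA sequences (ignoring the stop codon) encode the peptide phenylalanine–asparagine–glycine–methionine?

16

Phe: 2 codons.
Asn: 2 codons.
Gly: 4 codons.
Met: 1 codon.
2 × 2 × 4 × 1 = 16.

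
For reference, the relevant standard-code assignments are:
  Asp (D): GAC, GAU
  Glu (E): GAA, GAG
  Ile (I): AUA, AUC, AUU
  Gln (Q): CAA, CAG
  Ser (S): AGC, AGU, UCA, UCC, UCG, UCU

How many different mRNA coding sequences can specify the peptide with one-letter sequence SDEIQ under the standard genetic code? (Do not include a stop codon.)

144

Ser: 6 codons.
Asp: 2 codons.
Glu: 2 codons.
Ile: 3 codons.
Gln: 2 codons.
6 × 2 × 2 × 3 × 2 = 144.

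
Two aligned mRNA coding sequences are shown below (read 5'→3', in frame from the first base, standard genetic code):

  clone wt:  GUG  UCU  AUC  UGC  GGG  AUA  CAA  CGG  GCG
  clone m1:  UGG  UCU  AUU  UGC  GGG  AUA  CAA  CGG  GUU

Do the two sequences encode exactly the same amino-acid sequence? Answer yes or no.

no

Codon 1: GUG Val / UGG Trp — nonsynonymous.
Codon 2: UCU Ser / UCU Ser — identical.
Codon 3: AUC Ile / AUU Ile — synonymous.
Codon 4: UGC Cys / UGC Cys — identical.
Codon 5: GGG Gly / GGG Gly — identical.
Codon 6: AUA Ile / AUA Ile — identical.
Codon 7: CAA Gln / CAA Gln — identical.
Codon 8: CGG Arg / CGG Arg — identical.
Codon 9: GCG Ala / GUU Val — nonsynonymous.
Nonsynonymous differences: 2 → different protein.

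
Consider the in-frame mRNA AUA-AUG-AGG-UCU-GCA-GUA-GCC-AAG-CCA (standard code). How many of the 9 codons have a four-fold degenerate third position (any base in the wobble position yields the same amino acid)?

Codon 1 AUA (Ile): third position 3-fold.
Codon 2 AUG (Met): third position 1-fold.
Codon 3 AGG (Arg): third position 2-fold.
Codon 4 UCU (Ser): third position 4-fold.
Codon 5 GCA (Ala): third position 4-fold.
Codon 6 GUA (Val): third position 4-fold.
Codon 7 GCC (Ala): third position 4-fold.
Codon 8 AAG (Lys): third position 2-fold.
Codon 9 CCA (Pro): third position 4-fold.
Four-fold degenerate third positions: 5.

5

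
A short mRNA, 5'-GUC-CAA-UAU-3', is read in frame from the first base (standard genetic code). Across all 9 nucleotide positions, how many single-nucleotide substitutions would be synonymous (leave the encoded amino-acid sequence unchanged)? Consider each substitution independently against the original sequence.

5

Codon 1 (GUC, Val): 3 synonymous substitutions.
Codon 2 (CAA, Gln): 1 synonymous substitution.
Codon 3 (UAU, Tyr): 1 synonymous substitution.
Total: 3 + 1 + 1 = 5.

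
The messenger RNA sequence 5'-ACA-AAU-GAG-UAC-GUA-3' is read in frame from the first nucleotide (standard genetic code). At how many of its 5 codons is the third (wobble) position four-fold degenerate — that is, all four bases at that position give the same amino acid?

Codon 1 ACA (Thr): third position 4-fold.
Codon 2 AAU (Asn): third position 2-fold.
Codon 3 GAG (Glu): third position 2-fold.
Codon 4 UAC (Tyr): third position 2-fold.
Codon 5 GUA (Val): third position 4-fold.
Four-fold degenerate third positions: 2.

2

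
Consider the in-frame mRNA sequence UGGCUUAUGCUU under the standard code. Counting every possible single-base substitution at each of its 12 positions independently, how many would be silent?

Codon 1 (UGG, Trp): 0 synonymous substitutions.
Codon 2 (CUU, Leu): 3 synonymous substitutions.
Codon 3 (AUG, Met): 0 synonymous substitutions.
Codon 4 (CUU, Leu): 3 synonymous substitutions.
Total: 0 + 3 + 0 + 3 = 6.

6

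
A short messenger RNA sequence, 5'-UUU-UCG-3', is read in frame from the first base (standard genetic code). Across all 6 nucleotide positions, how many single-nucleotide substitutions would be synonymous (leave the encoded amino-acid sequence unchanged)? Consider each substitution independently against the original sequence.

Codon 1 (UUU, Phe): 1 synonymous substitution.
Codon 2 (UCG, Ser): 3 synonymous substitutions.
Total: 1 + 3 = 4.

4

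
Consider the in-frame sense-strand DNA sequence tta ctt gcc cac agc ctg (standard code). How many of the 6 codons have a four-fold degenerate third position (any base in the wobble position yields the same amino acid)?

Codon 1 TTA (Leu): third position 2-fold.
Codon 2 CTT (Leu): third position 4-fold.
Codon 3 GCC (Ala): third position 4-fold.
Codon 4 CAC (His): third position 2-fold.
Codon 5 AGC (Ser): third position 2-fold.
Codon 6 CTG (Leu): third position 4-fold.
Four-fold degenerate third positions: 3.

3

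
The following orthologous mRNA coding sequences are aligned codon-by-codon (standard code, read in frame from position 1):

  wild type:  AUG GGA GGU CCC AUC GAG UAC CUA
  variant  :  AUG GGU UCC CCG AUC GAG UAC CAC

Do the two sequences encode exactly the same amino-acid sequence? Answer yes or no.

Codon 1: AUG Met / AUG Met — identical.
Codon 2: GGA Gly / GGU Gly — synonymous.
Codon 3: GGU Gly / UCC Ser — nonsynonymous.
Codon 4: CCC Pro / CCG Pro — synonymous.
Codon 5: AUC Ile / AUC Ile — identical.
Codon 6: GAG Glu / GAG Glu — identical.
Codon 7: UAC Tyr / UAC Tyr — identical.
Codon 8: CUA Leu / CAC His — nonsynonymous.
Nonsynonymous differences: 2 → different protein.

no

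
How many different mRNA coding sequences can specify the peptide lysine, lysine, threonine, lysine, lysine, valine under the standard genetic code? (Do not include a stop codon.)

Lys: 2 codons.
Lys: 2 codons.
Thr: 4 codons.
Lys: 2 codons.
Lys: 2 codons.
Val: 4 codons.
2 × 2 × 4 × 2 × 2 × 4 = 256.

256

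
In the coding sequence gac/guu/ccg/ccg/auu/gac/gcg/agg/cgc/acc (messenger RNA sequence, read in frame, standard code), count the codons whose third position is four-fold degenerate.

6

Codon 1 GAC (Asp): third position 2-fold.
Codon 2 GUU (Val): third position 4-fold.
Codon 3 CCG (Pro): third position 4-fold.
Codon 4 CCG (Pro): third position 4-fold.
Codon 5 AUU (Ile): third position 3-fold.
Codon 6 GAC (Asp): third position 2-fold.
Codon 7 GCG (Ala): third position 4-fold.
Codon 8 AGG (Arg): third position 2-fold.
Codon 9 CGC (Arg): third position 4-fold.
Codon 10 ACC (Thr): third position 4-fold.
Four-fold degenerate third positions: 6.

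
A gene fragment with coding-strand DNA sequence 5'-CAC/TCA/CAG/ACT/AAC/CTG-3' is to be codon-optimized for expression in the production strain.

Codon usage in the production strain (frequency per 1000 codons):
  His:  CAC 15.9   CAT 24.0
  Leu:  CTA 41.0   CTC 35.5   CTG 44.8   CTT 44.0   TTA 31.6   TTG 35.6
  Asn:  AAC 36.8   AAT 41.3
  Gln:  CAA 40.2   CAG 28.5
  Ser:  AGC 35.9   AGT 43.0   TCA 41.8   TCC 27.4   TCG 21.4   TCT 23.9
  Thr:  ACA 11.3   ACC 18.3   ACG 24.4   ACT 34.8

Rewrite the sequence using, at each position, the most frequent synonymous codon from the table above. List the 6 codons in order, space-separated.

CAT AGT CAA ACT AAT CTG

Codon 1 (His): best is CAT at 24.0.
Codon 2 (Ser): best is AGT at 43.0.
Codon 3 (Gln): best is CAA at 40.2.
Codon 4 (Thr): best is ACT at 34.8.
Codon 5 (Asn): best is AAT at 41.3.
Codon 6 (Leu): best is CTG at 44.8.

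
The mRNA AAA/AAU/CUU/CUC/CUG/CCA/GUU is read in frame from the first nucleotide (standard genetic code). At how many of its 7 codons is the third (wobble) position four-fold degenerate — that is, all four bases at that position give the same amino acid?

Codon 1 AAA (Lys): third position 2-fold.
Codon 2 AAU (Asn): third position 2-fold.
Codon 3 CUU (Leu): third position 4-fold.
Codon 4 CUC (Leu): third position 4-fold.
Codon 5 CUG (Leu): third position 4-fold.
Codon 6 CCA (Pro): third position 4-fold.
Codon 7 GUU (Val): third position 4-fold.
Four-fold degenerate third positions: 5.

5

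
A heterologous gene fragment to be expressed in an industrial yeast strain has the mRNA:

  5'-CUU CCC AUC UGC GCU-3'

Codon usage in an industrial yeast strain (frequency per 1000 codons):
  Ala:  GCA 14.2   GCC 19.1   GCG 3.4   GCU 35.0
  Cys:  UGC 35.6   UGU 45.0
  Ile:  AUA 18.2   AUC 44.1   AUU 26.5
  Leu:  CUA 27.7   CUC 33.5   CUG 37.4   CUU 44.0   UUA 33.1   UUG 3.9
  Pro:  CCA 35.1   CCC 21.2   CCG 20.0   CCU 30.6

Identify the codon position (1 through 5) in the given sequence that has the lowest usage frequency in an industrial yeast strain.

Codon 1 CUU (Leu): 44.0 per 1000.
Codon 2 CCC (Pro): 21.2 per 1000.
Codon 3 AUC (Ile): 44.1 per 1000.
Codon 4 UGC (Cys): 35.6 per 1000.
Codon 5 GCU (Ala): 35.0 per 1000.
Lowest frequency is 21.2 at codon 2.

2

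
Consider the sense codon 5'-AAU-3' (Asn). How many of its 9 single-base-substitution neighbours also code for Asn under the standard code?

Position 1: none → 0 synonymous.
Position 2: none → 0 synonymous.
Position 3: AAC → 1 synonymous.
Total: 0 + 0 + 1 = 1.

1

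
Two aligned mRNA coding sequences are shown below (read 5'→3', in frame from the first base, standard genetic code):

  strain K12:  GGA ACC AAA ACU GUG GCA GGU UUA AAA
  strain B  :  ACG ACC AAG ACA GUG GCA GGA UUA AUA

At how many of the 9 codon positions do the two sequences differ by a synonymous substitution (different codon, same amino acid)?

3

Codon 1: GGA Gly / ACG Thr — nonsynonymous.
Codon 2: ACC Thr / ACC Thr — identical.
Codon 3: AAA Lys / AAG Lys — synonymous.
Codon 4: ACU Thr / ACA Thr — synonymous.
Codon 5: GUG Val / GUG Val — identical.
Codon 6: GCA Ala / GCA Ala — identical.
Codon 7: GGU Gly / GGA Gly — synonymous.
Codon 8: UUA Leu / UUA Leu — identical.
Codon 9: AAA Lys / AUA Ile — nonsynonymous.
Synonymous differences: 3.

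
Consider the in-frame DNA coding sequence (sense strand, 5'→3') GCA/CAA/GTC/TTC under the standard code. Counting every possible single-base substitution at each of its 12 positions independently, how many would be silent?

Codon 1 (GCA, Ala): 3 synonymous substitutions.
Codon 2 (CAA, Gln): 1 synonymous substitution.
Codon 3 (GTC, Val): 3 synonymous substitutions.
Codon 4 (TTC, Phe): 1 synonymous substitution.
Total: 3 + 1 + 3 + 1 = 8.

8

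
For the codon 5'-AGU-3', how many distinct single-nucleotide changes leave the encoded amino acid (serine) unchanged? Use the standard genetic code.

Position 1: none → 0 synonymous.
Position 2: none → 0 synonymous.
Position 3: AGC → 1 synonymous.
Total: 0 + 0 + 1 = 1.

1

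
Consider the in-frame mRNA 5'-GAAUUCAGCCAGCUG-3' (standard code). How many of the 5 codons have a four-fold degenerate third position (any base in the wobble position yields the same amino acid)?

1

Codon 1 GAA (Glu): third position 2-fold.
Codon 2 UUC (Phe): third position 2-fold.
Codon 3 AGC (Ser): third position 2-fold.
Codon 4 CAG (Gln): third position 2-fold.
Codon 5 CUG (Leu): third position 4-fold.
Four-fold degenerate third positions: 1.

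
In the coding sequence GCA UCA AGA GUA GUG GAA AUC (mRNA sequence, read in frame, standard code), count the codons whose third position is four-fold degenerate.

4

Codon 1 GCA (Ala): third position 4-fold.
Codon 2 UCA (Ser): third position 4-fold.
Codon 3 AGA (Arg): third position 2-fold.
Codon 4 GUA (Val): third position 4-fold.
Codon 5 GUG (Val): third position 4-fold.
Codon 6 GAA (Glu): third position 2-fold.
Codon 7 AUC (Ile): third position 3-fold.
Four-fold degenerate third positions: 4.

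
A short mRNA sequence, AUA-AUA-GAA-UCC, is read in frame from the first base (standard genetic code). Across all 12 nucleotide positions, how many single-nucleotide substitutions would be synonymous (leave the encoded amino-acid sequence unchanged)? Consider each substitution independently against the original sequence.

Codon 1 (AUA, Ile): 2 synonymous substitutions.
Codon 2 (AUA, Ile): 2 synonymous substitutions.
Codon 3 (GAA, Glu): 1 synonymous substitution.
Codon 4 (UCC, Ser): 3 synonymous substitutions.
Total: 2 + 2 + 1 + 3 = 8.

8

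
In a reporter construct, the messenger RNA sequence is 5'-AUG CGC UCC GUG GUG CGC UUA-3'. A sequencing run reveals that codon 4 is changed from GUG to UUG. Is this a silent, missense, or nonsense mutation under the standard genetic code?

Position 10 falls in codon 4: GUG → Val.
After the substitution the codon is UUG → Leu.
Val ≠ Leu, so this is a missense mutation.

missense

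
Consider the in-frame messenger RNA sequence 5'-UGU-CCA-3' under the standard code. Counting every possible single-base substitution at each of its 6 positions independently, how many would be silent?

4

Codon 1 (UGU, Cys): 1 synonymous substitution.
Codon 2 (CCA, Pro): 3 synonymous substitutions.
Total: 1 + 3 = 4.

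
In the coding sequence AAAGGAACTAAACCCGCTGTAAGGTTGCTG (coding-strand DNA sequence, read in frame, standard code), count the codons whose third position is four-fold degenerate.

Codon 1 AAA (Lys): third position 2-fold.
Codon 2 GGA (Gly): third position 4-fold.
Codon 3 ACT (Thr): third position 4-fold.
Codon 4 AAA (Lys): third position 2-fold.
Codon 5 CCC (Pro): third position 4-fold.
Codon 6 GCT (Ala): third position 4-fold.
Codon 7 GTA (Val): third position 4-fold.
Codon 8 AGG (Arg): third position 2-fold.
Codon 9 TTG (Leu): third position 2-fold.
Codon 10 CTG (Leu): third position 4-fold.
Four-fold degenerate third positions: 6.

6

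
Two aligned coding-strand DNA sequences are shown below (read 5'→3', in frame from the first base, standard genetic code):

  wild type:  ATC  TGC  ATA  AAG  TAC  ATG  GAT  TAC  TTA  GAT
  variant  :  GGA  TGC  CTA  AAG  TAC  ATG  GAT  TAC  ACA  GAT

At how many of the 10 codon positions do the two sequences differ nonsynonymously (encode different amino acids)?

3

Codon 1: ATC Ile / GGA Gly — nonsynonymous.
Codon 2: TGC Cys / TGC Cys — identical.
Codon 3: ATA Ile / CTA Leu — nonsynonymous.
Codon 4: AAG Lys / AAG Lys — identical.
Codon 5: TAC Tyr / TAC Tyr — identical.
Codon 6: ATG Met / ATG Met — identical.
Codon 7: GAT Asp / GAT Asp — identical.
Codon 8: TAC Tyr / TAC Tyr — identical.
Codon 9: TTA Leu / ACA Thr — nonsynonymous.
Codon 10: GAT Asp / GAT Asp — identical.
Nonsynonymous differences: 3.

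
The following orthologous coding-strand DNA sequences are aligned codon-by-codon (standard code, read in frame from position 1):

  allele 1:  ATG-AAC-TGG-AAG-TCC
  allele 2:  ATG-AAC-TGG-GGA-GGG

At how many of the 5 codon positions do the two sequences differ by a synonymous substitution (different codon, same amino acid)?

Codon 1: ATG Met / ATG Met — identical.
Codon 2: AAC Asn / AAC Asn — identical.
Codon 3: TGG Trp / TGG Trp — identical.
Codon 4: AAG Lys / GGA Gly — nonsynonymous.
Codon 5: TCC Ser / GGG Gly — nonsynonymous.
Synonymous differences: 0.

0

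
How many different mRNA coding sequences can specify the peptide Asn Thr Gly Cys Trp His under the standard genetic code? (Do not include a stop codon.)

128

Asn: 2 codons.
Thr: 4 codons.
Gly: 4 codons.
Cys: 2 codons.
Trp: 1 codon.
His: 2 codons.
2 × 4 × 4 × 2 × 1 × 2 = 128.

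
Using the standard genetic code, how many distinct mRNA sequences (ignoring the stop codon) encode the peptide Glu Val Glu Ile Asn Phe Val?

768

Glu: 2 codons.
Val: 4 codons.
Glu: 2 codons.
Ile: 3 codons.
Asn: 2 codons.
Phe: 2 codons.
Val: 4 codons.
2 × 4 × 2 × 3 × 2 × 2 × 4 = 768.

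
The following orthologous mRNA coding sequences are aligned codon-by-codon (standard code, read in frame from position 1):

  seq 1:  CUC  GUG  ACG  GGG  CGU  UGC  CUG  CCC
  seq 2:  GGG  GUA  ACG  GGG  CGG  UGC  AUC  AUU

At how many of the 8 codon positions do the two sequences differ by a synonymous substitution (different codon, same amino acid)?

Codon 1: CUC Leu / GGG Gly — nonsynonymous.
Codon 2: GUG Val / GUA Val — synonymous.
Codon 3: ACG Thr / ACG Thr — identical.
Codon 4: GGG Gly / GGG Gly — identical.
Codon 5: CGU Arg / CGG Arg — synonymous.
Codon 6: UGC Cys / UGC Cys — identical.
Codon 7: CUG Leu / AUC Ile — nonsynonymous.
Codon 8: CCC Pro / AUU Ile — nonsynonymous.
Synonymous differences: 2.

2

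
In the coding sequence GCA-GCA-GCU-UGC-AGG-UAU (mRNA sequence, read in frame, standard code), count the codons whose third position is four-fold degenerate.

Codon 1 GCA (Ala): third position 4-fold.
Codon 2 GCA (Ala): third position 4-fold.
Codon 3 GCU (Ala): third position 4-fold.
Codon 4 UGC (Cys): third position 2-fold.
Codon 5 AGG (Arg): third position 2-fold.
Codon 6 UAU (Tyr): third position 2-fold.
Four-fold degenerate third positions: 3.

3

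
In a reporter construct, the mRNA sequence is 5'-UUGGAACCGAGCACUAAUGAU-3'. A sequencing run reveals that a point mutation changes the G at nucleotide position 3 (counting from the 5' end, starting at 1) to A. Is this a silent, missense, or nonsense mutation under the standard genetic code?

silent

Position 3 falls in codon 1: UUG → Leu.
After the substitution the codon is UUA → Leu.
Both encode Leu, so the change is synonymous.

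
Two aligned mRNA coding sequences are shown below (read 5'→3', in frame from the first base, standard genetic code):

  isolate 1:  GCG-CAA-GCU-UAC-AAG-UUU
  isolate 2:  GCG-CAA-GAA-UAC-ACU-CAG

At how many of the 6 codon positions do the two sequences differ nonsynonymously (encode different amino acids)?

3

Codon 1: GCG Ala / GCG Ala — identical.
Codon 2: CAA Gln / CAA Gln — identical.
Codon 3: GCU Ala / GAA Glu — nonsynonymous.
Codon 4: UAC Tyr / UAC Tyr — identical.
Codon 5: AAG Lys / ACU Thr — nonsynonymous.
Codon 6: UUU Phe / CAG Gln — nonsynonymous.
Nonsynonymous differences: 3.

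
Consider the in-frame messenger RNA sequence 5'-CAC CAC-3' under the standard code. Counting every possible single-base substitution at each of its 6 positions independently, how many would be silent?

2

Codon 1 (CAC, His): 1 synonymous substitution.
Codon 2 (CAC, His): 1 synonymous substitution.
Total: 1 + 1 = 2.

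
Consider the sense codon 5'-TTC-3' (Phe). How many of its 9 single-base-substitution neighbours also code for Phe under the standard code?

1

Position 1: none → 0 synonymous.
Position 2: none → 0 synonymous.
Position 3: TTT → 1 synonymous.
Total: 0 + 0 + 1 = 1.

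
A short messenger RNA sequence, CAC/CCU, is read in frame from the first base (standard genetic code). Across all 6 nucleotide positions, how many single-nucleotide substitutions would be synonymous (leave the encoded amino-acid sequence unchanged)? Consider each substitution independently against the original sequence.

4

Codon 1 (CAC, His): 1 synonymous substitution.
Codon 2 (CCU, Pro): 3 synonymous substitutions.
Total: 1 + 3 = 4.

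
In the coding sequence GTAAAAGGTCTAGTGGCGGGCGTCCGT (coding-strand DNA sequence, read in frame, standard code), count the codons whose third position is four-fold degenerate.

8

Codon 1 GTA (Val): third position 4-fold.
Codon 2 AAA (Lys): third position 2-fold.
Codon 3 GGT (Gly): third position 4-fold.
Codon 4 CTA (Leu): third position 4-fold.
Codon 5 GTG (Val): third position 4-fold.
Codon 6 GCG (Ala): third position 4-fold.
Codon 7 GGC (Gly): third position 4-fold.
Codon 8 GTC (Val): third position 4-fold.
Codon 9 CGT (Arg): third position 4-fold.
Four-fold degenerate third positions: 8.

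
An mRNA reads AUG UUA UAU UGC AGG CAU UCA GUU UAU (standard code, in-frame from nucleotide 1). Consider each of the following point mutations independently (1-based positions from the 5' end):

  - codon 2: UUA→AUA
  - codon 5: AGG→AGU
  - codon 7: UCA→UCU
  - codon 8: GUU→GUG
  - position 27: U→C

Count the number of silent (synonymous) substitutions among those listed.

3

Codon 2: UUA (Leu) → AUA (Ile) — missense.
Codon 5: AGG (Arg) → AGU (Ser) — missense.
Codon 7: UCA (Ser) → UCU (Ser) — synonymous.
Codon 8: GUU (Val) → GUG (Val) — synonymous.
Codon 9: UAU (Tyr) → UAC (Tyr) — synonymous.
Synonymous: 3 of 5.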